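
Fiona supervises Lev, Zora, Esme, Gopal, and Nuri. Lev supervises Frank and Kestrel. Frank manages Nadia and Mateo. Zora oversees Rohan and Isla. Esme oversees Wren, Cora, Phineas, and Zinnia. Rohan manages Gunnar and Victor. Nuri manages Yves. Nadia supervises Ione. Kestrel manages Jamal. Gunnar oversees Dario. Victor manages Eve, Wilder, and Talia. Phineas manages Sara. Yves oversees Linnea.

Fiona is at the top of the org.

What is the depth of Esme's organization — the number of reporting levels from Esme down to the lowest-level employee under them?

2

The longest chain under Esme runs Esme → Phineas → Sara, which is 2 levels below Esme.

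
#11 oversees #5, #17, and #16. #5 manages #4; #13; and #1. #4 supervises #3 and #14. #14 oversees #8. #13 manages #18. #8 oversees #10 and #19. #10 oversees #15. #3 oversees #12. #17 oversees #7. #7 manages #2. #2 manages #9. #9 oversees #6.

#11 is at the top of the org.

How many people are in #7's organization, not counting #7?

#7 directly manages #2. Under #2: #9, #6 (2). That's 3 in total.

3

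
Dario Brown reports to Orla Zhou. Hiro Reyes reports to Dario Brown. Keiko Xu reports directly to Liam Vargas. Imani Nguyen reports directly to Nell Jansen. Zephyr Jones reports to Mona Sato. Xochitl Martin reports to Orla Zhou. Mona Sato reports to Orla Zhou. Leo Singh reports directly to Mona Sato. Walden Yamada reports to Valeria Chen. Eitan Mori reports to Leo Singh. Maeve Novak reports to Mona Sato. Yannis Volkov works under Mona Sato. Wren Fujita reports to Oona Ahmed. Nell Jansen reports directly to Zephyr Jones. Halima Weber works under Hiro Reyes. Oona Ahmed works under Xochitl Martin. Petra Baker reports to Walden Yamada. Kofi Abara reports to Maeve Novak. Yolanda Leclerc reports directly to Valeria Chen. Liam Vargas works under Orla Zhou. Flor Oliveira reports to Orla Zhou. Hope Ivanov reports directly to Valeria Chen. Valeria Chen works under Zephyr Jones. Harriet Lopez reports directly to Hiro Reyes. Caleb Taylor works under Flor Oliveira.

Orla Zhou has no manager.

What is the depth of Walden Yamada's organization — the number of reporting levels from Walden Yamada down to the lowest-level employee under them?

The longest chain under Walden Yamada runs Walden Yamada → Petra Baker, which is 1 level below Walden Yamada.

1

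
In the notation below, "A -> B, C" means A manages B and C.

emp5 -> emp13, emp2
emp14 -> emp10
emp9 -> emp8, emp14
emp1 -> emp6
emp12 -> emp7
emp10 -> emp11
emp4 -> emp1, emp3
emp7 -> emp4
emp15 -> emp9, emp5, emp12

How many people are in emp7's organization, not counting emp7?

emp7 directly manages emp4. Under emp4: emp3, emp1, emp6 (3). That's 4 in total.

4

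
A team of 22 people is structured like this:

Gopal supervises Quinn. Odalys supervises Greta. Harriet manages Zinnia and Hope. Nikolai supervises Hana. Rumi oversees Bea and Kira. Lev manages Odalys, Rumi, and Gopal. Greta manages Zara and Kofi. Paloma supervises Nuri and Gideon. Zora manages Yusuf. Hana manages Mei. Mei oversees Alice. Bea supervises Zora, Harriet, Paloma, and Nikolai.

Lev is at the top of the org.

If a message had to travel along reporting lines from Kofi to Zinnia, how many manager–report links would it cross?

Kofi is 3 levels below Lev, and Zinnia is 4 levels below Lev (their lowest common manager). The shortest path runs up from Kofi to Lev and back down to Zinnia: 3 + 4 = 7 links.

7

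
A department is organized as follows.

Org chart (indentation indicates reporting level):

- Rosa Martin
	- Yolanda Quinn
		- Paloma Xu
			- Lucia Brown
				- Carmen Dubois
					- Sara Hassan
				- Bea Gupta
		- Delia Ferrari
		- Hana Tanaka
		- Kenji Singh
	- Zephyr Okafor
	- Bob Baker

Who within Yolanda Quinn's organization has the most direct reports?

Direct-report counts within Yolanda Quinn's organization: Yolanda Quinn has 4; Paloma Xu has 1; Lucia Brown has 2; Carmen Dubois has 1. The largest is 4, held by Yolanda Quinn.

Yolanda Quinn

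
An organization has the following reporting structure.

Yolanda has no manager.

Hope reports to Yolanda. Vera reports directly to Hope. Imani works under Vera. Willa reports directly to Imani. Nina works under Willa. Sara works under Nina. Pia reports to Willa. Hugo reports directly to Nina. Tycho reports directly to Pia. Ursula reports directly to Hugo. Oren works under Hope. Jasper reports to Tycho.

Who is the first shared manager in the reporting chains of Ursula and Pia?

Willa

Ursula's chain of managers is Hugo, Nina, Willa, Imani, Vera, Hope, Yolanda. Pia's chain of managers is Willa, Imani, Vera, Hope, Yolanda. The first manager that appears in both chains is Willa.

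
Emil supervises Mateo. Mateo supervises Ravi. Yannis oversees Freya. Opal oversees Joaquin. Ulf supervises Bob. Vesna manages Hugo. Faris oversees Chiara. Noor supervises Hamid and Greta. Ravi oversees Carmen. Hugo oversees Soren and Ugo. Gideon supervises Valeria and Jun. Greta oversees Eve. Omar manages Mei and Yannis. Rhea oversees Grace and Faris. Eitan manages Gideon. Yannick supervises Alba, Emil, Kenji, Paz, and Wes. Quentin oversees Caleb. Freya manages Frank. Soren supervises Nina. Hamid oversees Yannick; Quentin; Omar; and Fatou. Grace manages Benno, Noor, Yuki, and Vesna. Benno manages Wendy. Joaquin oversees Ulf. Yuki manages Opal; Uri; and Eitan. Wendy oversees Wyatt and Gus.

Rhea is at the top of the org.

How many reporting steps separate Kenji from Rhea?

5

Chain from Kenji up to Rhea: Kenji → Yannick → Hamid → Noor → Grace → Rhea. That is 5 steps up, so Kenji is 5 levels below Rhea.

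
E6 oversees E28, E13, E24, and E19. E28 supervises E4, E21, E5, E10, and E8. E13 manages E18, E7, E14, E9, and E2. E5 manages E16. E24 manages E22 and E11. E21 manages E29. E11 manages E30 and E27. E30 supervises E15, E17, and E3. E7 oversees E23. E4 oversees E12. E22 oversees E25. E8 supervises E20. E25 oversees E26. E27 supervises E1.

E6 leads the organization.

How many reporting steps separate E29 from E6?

Chain from E29 up to E6: E29 → E21 → E28 → E6. That is 3 steps up, so E29 is 3 levels below E6.

3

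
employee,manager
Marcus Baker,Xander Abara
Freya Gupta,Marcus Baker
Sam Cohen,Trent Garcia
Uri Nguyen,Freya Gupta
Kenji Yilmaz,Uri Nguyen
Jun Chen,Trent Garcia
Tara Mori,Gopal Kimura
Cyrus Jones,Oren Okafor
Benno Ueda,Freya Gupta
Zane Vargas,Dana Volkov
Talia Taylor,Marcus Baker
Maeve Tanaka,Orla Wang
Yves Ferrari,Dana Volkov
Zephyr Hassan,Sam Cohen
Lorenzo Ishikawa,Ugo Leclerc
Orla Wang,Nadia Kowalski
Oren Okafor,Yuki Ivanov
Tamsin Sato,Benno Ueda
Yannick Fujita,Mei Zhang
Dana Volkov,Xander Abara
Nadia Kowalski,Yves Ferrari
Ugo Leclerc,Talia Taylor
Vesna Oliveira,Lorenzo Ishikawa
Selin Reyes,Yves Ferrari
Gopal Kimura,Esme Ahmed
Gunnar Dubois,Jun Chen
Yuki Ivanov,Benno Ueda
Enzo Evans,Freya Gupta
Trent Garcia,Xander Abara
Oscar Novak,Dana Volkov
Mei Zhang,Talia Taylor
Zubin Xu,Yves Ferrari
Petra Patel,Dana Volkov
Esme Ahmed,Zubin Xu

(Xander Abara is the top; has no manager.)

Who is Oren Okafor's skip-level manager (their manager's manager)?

Benno Ueda

Oren Okafor reports to Yuki Ivanov, and Yuki Ivanov reports to Benno Ueda. So Oren Okafor's skip-level manager is Benno Ueda.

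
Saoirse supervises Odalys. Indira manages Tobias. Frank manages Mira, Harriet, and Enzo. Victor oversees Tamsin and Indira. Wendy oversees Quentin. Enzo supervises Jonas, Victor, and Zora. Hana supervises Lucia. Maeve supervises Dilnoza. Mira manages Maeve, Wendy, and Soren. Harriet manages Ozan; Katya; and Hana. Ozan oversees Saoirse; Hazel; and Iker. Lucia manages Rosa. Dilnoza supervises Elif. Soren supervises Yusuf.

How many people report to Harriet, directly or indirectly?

9

Harriet directly manages Ozan, Katya, Hana. Under Ozan: Hazel, Saoirse, Odalys, Iker (4). Katya has no reports. Under Hana: Lucia, Rosa (2). So Harriet's organization is 3 direct reports plus everyone under them: 5 + 1 + 3 = 9.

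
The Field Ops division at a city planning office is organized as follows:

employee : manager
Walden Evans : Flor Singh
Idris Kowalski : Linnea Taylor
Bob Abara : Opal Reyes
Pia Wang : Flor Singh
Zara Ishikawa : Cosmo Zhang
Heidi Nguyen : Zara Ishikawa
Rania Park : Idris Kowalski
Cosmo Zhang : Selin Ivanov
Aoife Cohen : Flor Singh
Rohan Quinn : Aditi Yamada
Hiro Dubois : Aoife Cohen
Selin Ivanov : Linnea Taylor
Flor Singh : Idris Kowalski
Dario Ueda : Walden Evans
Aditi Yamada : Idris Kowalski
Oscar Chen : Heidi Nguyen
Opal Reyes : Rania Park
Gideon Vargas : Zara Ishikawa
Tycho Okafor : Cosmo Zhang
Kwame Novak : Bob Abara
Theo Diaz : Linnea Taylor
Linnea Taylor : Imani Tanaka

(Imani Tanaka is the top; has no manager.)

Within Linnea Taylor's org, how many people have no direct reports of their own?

9

The people in Linnea Taylor's organization with no one reporting to them are Theo Diaz, Rohan Quinn, Kwame Novak, Pia Wang, Hiro Dubois, Dario Ueda, Tycho Okafor, Gideon Vargas, Oscar Chen. That is 9.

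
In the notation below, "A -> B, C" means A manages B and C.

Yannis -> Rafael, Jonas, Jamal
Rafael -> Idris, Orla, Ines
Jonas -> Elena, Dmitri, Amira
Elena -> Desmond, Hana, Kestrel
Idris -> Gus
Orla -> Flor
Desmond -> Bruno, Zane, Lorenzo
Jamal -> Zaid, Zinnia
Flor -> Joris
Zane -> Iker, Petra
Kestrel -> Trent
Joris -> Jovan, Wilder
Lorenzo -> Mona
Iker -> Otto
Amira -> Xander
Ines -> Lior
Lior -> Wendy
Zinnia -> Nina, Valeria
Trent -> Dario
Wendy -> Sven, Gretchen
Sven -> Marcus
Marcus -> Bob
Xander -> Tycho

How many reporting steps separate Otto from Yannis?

6

Chain from Otto up to Yannis: Otto → Iker → Zane → Desmond → Elena → Jonas → Yannis. That is 6 steps up, so Otto is 6 levels below Yannis.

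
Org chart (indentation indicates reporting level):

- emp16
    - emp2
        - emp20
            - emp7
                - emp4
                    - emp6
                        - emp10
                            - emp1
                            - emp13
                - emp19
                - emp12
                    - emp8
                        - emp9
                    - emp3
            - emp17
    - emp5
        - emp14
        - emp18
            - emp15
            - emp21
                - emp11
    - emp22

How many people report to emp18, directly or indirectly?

emp18 directly manages emp15, emp21. emp15 has no reports. Under emp21: emp11 (1). So emp18's organization is 2 direct reports plus everyone under them: 1 + 2 = 3.

3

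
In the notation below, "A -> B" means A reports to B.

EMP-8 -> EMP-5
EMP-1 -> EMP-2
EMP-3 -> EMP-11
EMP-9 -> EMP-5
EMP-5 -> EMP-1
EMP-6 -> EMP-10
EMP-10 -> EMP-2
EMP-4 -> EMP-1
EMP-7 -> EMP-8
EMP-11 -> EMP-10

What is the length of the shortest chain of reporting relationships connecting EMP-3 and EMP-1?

EMP-3 is 3 levels below EMP-2, and EMP-1 is 1 level below EMP-2 (their lowest common manager). The shortest path runs up from EMP-3 to EMP-2 and back down to EMP-1: 3 + 1 = 4 links.

4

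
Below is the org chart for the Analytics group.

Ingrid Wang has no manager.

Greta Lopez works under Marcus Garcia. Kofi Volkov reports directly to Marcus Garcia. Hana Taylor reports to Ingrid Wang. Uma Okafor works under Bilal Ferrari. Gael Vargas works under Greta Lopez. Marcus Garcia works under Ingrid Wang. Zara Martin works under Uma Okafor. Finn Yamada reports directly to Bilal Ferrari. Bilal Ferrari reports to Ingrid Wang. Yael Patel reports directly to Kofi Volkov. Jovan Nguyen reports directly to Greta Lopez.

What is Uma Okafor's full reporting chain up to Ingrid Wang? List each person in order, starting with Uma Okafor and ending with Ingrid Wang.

Uma Okafor reports to Bilal Ferrari. Bilal Ferrari reports to Ingrid Wang. Ingrid Wang is at the top.

Uma Okafor -> Bilal Ferrari -> Ingrid Wang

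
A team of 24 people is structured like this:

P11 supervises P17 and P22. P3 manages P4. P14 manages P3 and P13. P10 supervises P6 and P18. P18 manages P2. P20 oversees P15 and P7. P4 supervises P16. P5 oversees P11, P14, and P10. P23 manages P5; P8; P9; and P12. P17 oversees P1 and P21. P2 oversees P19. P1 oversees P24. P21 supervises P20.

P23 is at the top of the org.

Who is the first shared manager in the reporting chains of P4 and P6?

P5

P4's chain of managers is P3, P14, P5, P23. P6's chain of managers is P10, P5, P23. The first manager that appears in both chains is P5.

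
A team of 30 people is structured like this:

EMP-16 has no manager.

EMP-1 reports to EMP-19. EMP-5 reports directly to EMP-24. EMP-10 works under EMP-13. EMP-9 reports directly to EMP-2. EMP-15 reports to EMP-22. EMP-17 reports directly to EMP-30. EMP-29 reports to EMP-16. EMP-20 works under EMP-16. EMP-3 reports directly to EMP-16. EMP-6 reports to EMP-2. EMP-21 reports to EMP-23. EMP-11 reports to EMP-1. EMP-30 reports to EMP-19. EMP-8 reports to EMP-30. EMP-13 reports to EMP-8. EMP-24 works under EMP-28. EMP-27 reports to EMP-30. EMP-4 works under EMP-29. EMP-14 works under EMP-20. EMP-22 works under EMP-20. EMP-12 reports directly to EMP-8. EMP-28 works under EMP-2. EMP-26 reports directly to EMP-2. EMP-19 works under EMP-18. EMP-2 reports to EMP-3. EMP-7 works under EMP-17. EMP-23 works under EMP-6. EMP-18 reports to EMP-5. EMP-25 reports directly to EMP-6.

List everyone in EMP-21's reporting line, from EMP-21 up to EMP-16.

EMP-21 reports to EMP-23. EMP-23 reports to EMP-6. EMP-6 reports to EMP-2. EMP-2 reports to EMP-3. EMP-3 reports to EMP-16. EMP-16 is at the top.

EMP-21 -> EMP-23 -> EMP-6 -> EMP-2 -> EMP-3 -> EMP-16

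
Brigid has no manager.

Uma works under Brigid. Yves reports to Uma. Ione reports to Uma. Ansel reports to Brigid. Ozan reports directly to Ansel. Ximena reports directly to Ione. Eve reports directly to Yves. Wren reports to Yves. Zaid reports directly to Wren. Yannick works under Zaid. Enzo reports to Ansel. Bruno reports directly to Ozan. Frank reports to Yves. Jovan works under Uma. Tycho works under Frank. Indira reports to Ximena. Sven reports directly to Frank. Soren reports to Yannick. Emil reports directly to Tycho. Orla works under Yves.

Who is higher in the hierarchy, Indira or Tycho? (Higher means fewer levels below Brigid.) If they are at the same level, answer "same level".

Both Indira and Tycho are 4 levels below Brigid.

same level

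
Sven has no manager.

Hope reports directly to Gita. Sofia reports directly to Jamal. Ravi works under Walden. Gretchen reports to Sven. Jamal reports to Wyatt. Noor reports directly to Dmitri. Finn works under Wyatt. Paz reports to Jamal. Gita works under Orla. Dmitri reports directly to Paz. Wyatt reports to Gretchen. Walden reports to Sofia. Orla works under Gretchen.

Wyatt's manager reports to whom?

Sven

Wyatt reports to Gretchen, and Gretchen reports to Sven. So Wyatt's skip-level manager is Sven.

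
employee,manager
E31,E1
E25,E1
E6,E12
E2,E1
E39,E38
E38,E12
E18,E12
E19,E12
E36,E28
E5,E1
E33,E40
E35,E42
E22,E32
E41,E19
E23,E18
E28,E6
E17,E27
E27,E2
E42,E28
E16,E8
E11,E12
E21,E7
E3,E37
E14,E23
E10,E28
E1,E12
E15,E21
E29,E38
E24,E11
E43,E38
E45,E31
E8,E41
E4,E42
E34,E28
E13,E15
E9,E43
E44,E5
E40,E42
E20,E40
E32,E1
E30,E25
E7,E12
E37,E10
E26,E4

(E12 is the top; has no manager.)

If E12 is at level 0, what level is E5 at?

Chain from E5 up to E12: E5 → E1 → E12. That is 2 steps up, so E5 is 2 levels below E12.

2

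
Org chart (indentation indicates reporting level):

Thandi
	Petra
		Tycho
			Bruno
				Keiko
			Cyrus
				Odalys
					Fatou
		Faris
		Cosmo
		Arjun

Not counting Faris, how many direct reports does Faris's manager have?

Faris reports to Petra. Petra's other direct reports are Tycho, Cosmo, Arjun — 3 peers.

3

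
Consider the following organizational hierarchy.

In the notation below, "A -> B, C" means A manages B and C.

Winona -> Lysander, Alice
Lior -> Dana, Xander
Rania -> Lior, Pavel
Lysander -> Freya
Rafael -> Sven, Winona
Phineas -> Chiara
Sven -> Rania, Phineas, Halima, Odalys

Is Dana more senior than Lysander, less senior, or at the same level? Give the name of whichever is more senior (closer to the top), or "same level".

Dana is 4 levels below Rafael; Lysander is 2. Lysander is higher.

Lysander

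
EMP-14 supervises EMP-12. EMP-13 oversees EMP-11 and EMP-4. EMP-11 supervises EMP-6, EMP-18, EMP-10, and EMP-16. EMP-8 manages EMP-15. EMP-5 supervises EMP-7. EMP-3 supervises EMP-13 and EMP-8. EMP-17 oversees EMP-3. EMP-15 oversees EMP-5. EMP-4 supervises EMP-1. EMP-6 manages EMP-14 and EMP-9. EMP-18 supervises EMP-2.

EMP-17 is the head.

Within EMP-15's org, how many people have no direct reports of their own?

1

The only person in EMP-15's organization with no one reporting to them is EMP-7. That is 1.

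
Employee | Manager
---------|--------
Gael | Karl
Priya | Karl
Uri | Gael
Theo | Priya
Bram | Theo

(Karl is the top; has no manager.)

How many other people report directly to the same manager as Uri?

Uri reports to Gael, and Gael has no other direct reports. Uri has 0 peers.

0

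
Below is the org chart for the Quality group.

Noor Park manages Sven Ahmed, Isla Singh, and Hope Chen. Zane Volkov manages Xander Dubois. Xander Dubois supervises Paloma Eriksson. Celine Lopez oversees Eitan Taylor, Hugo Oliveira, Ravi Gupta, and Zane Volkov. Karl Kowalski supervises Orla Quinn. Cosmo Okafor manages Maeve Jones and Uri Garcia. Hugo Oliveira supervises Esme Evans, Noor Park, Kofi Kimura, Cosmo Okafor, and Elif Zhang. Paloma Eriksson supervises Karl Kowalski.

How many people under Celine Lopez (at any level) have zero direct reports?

The people in Celine Lopez's organization with no one reporting to them are Ravi Gupta, Eitan Taylor, Kofi Kimura, Esme Evans, Maeve Jones, Uri Garcia, Elif Zhang, Hope Chen, Isla Singh, Sven Ahmed, Orla Quinn. That is 11.

11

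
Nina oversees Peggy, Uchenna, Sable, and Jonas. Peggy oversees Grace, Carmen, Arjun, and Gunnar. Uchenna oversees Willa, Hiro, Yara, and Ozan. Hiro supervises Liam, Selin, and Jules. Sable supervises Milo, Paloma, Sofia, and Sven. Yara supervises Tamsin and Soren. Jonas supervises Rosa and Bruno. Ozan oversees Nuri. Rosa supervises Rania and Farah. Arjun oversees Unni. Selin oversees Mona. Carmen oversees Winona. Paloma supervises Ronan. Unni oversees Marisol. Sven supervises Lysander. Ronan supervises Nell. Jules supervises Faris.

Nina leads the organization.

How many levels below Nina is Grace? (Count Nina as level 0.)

Chain from Grace up to Nina: Grace → Peggy → Nina. That is 2 steps up, so Grace is 2 levels below Nina.

2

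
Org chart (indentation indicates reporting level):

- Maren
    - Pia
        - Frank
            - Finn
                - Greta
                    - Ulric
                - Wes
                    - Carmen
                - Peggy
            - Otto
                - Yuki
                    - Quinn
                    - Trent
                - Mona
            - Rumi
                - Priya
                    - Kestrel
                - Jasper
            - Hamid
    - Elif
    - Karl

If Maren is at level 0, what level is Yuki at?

Chain from Yuki up to Maren: Yuki → Otto → Frank → Pia → Maren. That is 4 steps up, so Yuki is 4 levels below Maren.

4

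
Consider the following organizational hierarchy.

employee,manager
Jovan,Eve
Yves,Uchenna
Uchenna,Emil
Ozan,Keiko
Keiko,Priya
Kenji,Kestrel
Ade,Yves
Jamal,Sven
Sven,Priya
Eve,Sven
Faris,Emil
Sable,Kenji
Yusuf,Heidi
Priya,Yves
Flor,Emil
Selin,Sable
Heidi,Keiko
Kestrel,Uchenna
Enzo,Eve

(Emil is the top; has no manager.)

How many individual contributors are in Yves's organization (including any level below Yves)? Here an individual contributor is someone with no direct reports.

The people in Yves's organization with no one reporting to them are Ade, Yusuf, Ozan, Jamal, Enzo, Jovan. That is 6.

6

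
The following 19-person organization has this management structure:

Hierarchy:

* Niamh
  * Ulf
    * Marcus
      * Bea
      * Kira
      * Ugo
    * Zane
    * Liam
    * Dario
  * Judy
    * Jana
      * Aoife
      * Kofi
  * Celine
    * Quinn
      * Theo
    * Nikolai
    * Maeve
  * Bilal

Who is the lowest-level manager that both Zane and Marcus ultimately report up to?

Zane's chain of managers is Ulf, Niamh. Marcus's chain of managers is Ulf, Niamh. The first manager that appears in both chains is Ulf.

Ulf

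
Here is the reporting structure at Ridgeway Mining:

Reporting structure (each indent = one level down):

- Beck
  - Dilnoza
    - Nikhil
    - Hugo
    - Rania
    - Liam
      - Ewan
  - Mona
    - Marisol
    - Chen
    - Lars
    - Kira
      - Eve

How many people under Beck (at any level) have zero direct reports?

The people in Beck's organization with no one reporting to them are Eve, Lars, Chen, Marisol, Ewan, Rania, Hugo, Nikhil. That is 8.

8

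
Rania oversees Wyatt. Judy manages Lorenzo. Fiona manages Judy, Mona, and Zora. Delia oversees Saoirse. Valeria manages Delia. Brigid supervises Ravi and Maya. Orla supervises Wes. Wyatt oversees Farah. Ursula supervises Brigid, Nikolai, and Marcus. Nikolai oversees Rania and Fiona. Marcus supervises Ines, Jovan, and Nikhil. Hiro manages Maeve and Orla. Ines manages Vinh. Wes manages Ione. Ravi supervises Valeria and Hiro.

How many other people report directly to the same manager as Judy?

2

Judy reports to Fiona. Fiona's other direct reports are Mona, Zora — 2 peers.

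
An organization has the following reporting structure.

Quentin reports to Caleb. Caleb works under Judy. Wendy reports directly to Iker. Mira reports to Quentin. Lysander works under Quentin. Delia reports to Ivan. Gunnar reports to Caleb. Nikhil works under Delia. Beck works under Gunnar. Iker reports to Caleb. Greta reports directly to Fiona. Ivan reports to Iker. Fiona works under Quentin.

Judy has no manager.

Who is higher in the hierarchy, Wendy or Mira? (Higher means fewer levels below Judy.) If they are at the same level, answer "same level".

same level

Both Wendy and Mira are 3 levels below Judy.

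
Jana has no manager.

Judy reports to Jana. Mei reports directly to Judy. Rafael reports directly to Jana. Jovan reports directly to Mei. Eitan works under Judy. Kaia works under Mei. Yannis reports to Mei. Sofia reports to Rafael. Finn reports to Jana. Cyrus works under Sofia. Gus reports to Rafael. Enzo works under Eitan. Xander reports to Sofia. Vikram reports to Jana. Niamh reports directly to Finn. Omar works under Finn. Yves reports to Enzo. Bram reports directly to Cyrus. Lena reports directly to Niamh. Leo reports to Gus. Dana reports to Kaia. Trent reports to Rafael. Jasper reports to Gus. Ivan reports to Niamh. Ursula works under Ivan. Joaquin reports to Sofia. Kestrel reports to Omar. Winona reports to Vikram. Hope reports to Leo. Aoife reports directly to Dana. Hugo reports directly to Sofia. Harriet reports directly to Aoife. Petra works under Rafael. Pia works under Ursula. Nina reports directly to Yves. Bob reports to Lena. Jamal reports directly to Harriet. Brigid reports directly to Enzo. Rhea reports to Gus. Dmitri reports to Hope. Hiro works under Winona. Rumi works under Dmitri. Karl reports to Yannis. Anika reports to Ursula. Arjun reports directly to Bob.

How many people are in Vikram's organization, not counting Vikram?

2

Vikram directly manages Winona. Under Winona: Hiro (1). That's 2 in total.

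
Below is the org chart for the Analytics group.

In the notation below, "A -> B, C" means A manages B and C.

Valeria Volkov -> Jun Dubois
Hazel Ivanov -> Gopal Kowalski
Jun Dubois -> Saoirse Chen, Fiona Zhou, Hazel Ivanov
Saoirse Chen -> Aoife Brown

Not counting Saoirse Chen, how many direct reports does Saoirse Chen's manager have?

2

Saoirse Chen reports to Jun Dubois. Jun Dubois's other direct reports are Fiona Zhou, Hazel Ivanov — 2 peers.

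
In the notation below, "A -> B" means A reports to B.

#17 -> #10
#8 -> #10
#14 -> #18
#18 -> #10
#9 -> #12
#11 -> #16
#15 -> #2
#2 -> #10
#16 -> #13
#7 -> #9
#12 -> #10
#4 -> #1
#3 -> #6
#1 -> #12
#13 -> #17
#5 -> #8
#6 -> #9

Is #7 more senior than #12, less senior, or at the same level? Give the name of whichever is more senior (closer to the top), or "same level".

#7 is 3 levels below #10; #12 is 1. #12 is higher.

#12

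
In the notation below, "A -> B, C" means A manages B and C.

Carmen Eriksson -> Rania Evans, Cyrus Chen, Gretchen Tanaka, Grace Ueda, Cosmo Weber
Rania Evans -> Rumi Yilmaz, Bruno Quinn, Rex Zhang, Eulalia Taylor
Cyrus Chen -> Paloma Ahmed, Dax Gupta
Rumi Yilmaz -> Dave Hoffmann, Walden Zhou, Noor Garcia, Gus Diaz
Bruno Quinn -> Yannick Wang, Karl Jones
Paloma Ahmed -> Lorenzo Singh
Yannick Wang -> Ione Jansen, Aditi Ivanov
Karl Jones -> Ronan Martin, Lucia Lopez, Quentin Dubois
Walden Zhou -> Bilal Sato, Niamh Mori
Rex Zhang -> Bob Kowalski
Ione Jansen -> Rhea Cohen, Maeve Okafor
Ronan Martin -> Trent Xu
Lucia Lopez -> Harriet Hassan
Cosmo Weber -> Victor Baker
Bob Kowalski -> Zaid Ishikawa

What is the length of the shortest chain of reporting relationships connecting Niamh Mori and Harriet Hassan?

7

Niamh Mori is 3 levels below Rania Evans, and Harriet Hassan is 4 levels below Rania Evans (their lowest common manager). The shortest path runs up from Niamh Mori to Rania Evans and back down to Harriet Hassan: 3 + 4 = 7 links.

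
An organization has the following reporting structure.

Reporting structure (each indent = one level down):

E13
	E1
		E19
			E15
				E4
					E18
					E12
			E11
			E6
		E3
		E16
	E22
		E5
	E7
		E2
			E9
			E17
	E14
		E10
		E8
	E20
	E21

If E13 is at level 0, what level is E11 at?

3

Chain from E11 up to E13: E11 → E19 → E1 → E13. That is 3 steps up, so E11 is 3 levels below E13.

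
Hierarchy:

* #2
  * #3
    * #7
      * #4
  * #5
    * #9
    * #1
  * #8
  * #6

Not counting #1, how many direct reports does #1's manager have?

1

#1 reports to #5. #5's other direct reports are #9 — 1 peer.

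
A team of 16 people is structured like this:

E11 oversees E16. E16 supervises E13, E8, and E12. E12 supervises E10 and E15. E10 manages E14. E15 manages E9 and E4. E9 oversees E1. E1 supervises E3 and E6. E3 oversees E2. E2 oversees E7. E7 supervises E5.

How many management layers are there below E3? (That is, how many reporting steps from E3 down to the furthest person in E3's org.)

3

The longest chain under E3 runs E3 → E2 → E7 → E5, which is 3 levels below E3.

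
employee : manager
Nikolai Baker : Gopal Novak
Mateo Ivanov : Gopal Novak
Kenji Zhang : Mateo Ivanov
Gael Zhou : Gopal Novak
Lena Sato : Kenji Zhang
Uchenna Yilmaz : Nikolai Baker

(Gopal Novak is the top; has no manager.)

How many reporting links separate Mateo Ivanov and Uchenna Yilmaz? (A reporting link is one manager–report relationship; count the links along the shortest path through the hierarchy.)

3

Mateo Ivanov is 1 level below Gopal Novak, and Uchenna Yilmaz is 2 levels below Gopal Novak (their lowest common manager). The shortest path runs up from Mateo Ivanov to Gopal Novak and back down to Uchenna Yilmaz: 1 + 2 = 3 links.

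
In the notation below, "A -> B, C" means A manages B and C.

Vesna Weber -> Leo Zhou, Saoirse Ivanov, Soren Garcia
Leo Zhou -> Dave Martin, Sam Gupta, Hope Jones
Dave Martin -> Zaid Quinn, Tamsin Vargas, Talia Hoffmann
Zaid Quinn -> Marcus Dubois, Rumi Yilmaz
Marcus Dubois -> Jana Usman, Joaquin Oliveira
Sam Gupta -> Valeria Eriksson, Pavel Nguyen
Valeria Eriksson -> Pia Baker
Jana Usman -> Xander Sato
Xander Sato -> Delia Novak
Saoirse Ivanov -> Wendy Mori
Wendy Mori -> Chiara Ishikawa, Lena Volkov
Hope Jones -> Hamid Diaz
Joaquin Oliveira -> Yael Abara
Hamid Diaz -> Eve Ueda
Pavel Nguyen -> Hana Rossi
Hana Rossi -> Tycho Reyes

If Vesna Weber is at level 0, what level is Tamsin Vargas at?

3

Chain from Tamsin Vargas up to Vesna Weber: Tamsin Vargas → Dave Martin → Leo Zhou → Vesna Weber. That is 3 steps up, so Tamsin Vargas is 3 levels below Vesna Weber.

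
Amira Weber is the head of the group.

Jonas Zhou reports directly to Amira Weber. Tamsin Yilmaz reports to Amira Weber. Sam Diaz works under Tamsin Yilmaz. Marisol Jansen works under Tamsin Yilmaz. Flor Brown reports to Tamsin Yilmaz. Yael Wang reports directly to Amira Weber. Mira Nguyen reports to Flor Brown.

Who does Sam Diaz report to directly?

Sam Diaz reports directly to Tamsin Yilmaz.

Tamsin Yilmaz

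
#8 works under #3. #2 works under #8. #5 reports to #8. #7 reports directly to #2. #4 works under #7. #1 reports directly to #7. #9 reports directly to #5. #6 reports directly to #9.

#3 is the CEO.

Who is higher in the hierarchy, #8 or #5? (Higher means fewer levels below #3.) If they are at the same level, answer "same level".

#8

#8 is 1 level below #3; #5 is 2. #8 is higher.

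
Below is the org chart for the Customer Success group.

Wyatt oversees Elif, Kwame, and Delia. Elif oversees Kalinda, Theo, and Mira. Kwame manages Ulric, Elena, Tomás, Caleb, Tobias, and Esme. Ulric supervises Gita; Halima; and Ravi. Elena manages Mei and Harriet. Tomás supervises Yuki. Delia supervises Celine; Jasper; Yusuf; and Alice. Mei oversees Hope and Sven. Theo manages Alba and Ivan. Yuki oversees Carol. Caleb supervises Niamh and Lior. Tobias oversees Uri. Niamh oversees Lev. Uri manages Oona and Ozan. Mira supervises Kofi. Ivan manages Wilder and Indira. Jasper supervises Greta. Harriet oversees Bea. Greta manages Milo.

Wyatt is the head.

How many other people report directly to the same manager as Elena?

5

Elena reports to Kwame. Kwame's other direct reports are Ulric, Tomás, Caleb, Tobias, Esme — 5 peers.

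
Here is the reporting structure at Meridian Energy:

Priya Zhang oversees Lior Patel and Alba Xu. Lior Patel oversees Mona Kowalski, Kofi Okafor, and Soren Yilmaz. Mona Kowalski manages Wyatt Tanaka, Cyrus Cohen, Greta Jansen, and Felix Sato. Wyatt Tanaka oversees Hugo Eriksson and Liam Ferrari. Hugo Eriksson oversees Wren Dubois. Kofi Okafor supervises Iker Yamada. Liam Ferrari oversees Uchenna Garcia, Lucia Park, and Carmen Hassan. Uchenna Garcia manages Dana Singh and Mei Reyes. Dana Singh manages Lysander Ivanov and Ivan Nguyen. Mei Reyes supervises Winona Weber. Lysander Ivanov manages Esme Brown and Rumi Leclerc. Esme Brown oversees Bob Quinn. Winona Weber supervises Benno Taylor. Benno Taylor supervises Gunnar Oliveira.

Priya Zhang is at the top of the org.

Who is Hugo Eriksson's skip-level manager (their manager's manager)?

Hugo Eriksson reports to Wyatt Tanaka, and Wyatt Tanaka reports to Mona Kowalski. So Hugo Eriksson's skip-level manager is Mona Kowalski.

Mona Kowalski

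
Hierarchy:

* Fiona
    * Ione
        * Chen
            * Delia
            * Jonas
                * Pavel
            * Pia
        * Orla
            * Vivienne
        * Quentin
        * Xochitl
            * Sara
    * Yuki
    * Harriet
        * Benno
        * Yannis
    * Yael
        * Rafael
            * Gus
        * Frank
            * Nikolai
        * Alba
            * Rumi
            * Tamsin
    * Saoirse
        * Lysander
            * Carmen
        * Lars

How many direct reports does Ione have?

Ione directly manages Chen, Orla, Quentin, Xochitl. That is 4 direct reports.

4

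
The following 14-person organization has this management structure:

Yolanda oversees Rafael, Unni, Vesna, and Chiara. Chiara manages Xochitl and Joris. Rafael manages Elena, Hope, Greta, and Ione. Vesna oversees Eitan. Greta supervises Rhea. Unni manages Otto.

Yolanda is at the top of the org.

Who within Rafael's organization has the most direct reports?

Direct-report counts within Rafael's organization: Rafael has 4; Greta has 1. The largest is 4, held by Rafael.

Rafael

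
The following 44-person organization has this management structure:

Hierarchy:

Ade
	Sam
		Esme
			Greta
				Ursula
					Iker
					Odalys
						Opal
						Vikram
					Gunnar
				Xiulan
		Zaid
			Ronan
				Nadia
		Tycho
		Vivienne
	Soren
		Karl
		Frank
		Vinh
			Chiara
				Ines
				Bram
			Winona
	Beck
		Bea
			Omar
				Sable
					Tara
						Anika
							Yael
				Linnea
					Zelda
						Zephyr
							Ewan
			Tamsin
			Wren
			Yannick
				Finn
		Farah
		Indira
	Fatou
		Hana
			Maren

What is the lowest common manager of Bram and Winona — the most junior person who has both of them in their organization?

Bram's chain of managers is Chiara, Vinh, Soren, Ade. Winona's chain of managers is Vinh, Soren, Ade. The first manager that appears in both chains is Vinh.

Vinh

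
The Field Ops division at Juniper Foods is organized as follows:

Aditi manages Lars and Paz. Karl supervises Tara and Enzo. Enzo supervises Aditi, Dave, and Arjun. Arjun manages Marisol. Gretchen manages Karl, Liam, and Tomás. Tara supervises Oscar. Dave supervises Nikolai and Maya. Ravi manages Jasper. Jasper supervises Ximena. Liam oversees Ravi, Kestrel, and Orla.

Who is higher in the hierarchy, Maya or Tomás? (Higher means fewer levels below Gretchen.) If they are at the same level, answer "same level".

Tomás

Maya is 4 levels below Gretchen; Tomás is 1. Tomás is higher.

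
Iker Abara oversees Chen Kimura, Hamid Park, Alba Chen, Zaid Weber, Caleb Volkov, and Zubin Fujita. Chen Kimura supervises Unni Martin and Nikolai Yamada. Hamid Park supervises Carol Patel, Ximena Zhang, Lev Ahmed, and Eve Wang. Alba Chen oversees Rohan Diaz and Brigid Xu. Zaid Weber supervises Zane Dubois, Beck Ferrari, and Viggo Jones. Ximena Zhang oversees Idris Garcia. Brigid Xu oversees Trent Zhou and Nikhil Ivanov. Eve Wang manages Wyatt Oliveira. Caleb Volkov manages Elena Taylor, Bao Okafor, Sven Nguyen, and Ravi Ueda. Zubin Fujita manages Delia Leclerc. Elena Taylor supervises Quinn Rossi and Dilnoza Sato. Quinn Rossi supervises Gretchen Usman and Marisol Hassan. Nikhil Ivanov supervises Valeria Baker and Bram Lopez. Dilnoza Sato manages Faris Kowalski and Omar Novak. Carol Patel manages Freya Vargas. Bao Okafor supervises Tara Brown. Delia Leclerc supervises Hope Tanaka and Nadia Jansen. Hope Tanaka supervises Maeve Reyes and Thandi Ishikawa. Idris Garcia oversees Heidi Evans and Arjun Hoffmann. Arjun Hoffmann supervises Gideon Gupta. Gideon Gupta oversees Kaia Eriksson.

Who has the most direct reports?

Iker Abara

Direct-report counts: Iker Abara has 6; Zubin Fujita has 1; Delia Leclerc has 2; Hope Tanaka has 2; Caleb Volkov has 4; Bao Okafor has 1; Elena Taylor has 2; Dilnoza Sato has 2; Quinn Rossi has 2; Zaid Weber has 3; Alba Chen has 2; Brigid Xu has 2; Nikhil Ivanov has 2; Hamid Park has 4; Carol Patel has 1; Eve Wang has 1; Ximena Zhang has 1; Idris Garcia has 2; Arjun Hoffmann has 1; Gideon Gupta has 1; Chen Kimura has 2. The largest is 6, held by Iker Abara.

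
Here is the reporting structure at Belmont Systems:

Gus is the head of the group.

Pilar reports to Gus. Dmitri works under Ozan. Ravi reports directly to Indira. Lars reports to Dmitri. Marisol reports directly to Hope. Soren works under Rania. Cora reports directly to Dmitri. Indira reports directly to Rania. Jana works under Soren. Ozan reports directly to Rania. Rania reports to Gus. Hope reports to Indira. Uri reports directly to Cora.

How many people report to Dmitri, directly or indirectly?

Dmitri directly manages Cora, Lars. Under Cora: Uri (1). Lars has no reports. So Dmitri's organization is 2 direct reports plus everyone under them: 2 + 1 = 3.

3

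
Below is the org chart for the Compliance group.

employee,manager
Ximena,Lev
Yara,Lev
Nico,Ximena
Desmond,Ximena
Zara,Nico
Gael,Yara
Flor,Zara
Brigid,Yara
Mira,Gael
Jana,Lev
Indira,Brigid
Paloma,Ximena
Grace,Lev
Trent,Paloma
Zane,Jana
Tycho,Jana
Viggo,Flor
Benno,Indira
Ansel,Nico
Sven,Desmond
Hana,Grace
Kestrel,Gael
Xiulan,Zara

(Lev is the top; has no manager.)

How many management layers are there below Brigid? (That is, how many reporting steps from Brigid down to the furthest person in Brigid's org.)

2

The longest chain under Brigid runs Brigid → Indira → Benno, which is 2 levels below Brigid.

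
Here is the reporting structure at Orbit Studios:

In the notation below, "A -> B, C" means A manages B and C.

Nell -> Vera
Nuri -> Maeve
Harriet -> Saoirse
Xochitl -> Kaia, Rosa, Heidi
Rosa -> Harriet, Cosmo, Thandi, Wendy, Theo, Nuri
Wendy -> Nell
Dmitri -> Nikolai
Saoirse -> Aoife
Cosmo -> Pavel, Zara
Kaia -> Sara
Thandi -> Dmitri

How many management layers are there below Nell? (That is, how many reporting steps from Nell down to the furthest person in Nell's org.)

1

The longest chain under Nell runs Nell → Vera, which is 1 level below Nell.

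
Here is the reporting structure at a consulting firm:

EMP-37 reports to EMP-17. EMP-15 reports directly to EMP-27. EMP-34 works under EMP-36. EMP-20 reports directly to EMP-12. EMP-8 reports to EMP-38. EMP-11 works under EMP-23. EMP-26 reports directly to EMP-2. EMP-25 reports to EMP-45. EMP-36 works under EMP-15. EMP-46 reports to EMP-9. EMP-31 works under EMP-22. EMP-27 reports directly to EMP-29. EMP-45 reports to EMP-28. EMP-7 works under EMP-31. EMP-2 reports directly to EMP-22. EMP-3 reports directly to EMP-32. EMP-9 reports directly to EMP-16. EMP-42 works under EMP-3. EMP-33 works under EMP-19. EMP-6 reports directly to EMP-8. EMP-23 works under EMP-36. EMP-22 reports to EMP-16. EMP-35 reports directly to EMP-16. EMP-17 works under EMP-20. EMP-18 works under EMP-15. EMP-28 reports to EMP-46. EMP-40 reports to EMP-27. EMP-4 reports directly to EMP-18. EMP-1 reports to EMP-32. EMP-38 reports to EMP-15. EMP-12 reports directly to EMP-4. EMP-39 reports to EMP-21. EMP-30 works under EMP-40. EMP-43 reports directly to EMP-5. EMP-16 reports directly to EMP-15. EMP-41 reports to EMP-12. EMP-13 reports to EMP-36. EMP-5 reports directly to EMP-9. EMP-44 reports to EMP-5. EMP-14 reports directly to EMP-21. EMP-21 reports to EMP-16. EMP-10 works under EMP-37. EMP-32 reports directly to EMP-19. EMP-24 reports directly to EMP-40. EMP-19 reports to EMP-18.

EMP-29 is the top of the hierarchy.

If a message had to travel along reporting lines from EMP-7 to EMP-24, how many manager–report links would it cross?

7

EMP-7 is 5 levels below EMP-27, and EMP-24 is 2 levels below EMP-27 (their lowest common manager). The shortest path runs up from EMP-7 to EMP-27 and back down to EMP-24: 5 + 2 = 7 links.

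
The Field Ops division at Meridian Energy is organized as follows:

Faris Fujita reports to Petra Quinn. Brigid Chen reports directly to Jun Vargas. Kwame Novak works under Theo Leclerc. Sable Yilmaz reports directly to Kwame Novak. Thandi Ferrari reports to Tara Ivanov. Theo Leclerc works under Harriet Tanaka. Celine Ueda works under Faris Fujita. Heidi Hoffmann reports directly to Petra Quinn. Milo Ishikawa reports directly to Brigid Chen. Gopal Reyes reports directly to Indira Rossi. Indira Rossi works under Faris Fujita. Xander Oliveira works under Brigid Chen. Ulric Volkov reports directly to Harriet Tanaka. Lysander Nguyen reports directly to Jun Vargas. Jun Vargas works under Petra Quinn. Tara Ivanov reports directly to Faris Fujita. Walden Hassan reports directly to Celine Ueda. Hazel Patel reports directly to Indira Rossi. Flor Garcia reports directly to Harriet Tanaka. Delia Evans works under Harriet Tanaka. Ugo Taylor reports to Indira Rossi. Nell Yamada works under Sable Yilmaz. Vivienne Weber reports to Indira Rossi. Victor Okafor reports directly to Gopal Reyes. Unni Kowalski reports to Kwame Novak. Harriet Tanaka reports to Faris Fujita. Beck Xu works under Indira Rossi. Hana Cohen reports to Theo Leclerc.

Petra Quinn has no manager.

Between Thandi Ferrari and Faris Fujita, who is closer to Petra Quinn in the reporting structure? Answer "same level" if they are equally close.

Thandi Ferrari is 3 levels below Petra Quinn; Faris Fujita is 1. Faris Fujita is higher.

Faris Fujita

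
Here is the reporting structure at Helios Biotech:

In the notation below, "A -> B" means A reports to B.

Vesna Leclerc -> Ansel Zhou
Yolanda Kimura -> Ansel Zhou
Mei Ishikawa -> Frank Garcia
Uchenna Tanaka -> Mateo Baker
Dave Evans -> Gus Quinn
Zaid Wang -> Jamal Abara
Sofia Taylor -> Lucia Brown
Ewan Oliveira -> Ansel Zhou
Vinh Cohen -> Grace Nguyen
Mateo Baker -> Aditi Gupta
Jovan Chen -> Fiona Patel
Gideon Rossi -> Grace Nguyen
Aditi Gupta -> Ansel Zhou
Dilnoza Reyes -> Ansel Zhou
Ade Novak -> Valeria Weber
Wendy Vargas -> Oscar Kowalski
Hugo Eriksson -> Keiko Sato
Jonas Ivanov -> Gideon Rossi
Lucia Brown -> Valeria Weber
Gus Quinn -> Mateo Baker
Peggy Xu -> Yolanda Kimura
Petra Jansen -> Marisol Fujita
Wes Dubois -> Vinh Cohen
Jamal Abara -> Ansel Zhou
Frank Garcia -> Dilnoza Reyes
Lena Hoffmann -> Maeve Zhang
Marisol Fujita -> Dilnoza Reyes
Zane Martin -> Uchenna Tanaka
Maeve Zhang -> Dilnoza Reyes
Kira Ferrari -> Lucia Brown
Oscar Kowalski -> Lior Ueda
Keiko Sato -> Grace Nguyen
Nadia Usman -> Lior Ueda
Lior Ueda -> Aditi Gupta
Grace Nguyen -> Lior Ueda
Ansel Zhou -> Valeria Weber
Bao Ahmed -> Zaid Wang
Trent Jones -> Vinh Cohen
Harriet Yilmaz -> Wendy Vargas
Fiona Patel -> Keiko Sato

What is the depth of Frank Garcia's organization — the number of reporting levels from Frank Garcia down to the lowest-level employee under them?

1

The longest chain under Frank Garcia runs Frank Garcia → Mei Ishikawa, which is 1 level below Frank Garcia.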